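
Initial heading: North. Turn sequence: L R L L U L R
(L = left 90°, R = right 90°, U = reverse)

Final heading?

Answer: Final heading: North

Derivation:
Start: North
  L (left (90° counter-clockwise)) -> West
  R (right (90° clockwise)) -> North
  L (left (90° counter-clockwise)) -> West
  L (left (90° counter-clockwise)) -> South
  U (U-turn (180°)) -> North
  L (left (90° counter-clockwise)) -> West
  R (right (90° clockwise)) -> North
Final: North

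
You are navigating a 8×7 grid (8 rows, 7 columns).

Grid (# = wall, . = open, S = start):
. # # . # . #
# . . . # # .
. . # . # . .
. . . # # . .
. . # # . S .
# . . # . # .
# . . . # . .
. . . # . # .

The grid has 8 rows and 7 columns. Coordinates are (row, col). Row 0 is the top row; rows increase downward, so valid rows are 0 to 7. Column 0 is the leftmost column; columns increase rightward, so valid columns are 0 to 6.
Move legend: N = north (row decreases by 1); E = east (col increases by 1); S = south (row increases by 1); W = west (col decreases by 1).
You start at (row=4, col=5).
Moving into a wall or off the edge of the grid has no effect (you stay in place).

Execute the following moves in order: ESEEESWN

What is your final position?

Start: (row=4, col=5)
  E (east): (row=4, col=5) -> (row=4, col=6)
  S (south): (row=4, col=6) -> (row=5, col=6)
  [×3]E (east): blocked, stay at (row=5, col=6)
  S (south): (row=5, col=6) -> (row=6, col=6)
  W (west): (row=6, col=6) -> (row=6, col=5)
  N (north): blocked, stay at (row=6, col=5)
Final: (row=6, col=5)

Answer: Final position: (row=6, col=5)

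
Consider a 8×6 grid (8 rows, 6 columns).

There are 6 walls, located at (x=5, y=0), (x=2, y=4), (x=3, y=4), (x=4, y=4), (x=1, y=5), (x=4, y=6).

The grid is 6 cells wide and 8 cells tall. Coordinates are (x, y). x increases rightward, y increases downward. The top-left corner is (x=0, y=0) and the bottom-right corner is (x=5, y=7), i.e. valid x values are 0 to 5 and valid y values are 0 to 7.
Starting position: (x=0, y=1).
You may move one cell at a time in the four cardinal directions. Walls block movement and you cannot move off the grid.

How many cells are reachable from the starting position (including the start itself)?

Answer: Reachable cells: 42

Derivation:
BFS flood-fill from (x=0, y=1):
  Distance 0: (x=0, y=1)
  Distance 1: (x=0, y=0), (x=1, y=1), (x=0, y=2)
  Distance 2: (x=1, y=0), (x=2, y=1), (x=1, y=2), (x=0, y=3)
  Distance 3: (x=2, y=0), (x=3, y=1), (x=2, y=2), (x=1, y=3), (x=0, y=4)
  Distance 4: (x=3, y=0), (x=4, y=1), (x=3, y=2), (x=2, y=3), (x=1, y=4), (x=0, y=5)
  Distance 5: (x=4, y=0), (x=5, y=1), (x=4, y=2), (x=3, y=3), (x=0, y=6)
  Distance 6: (x=5, y=2), (x=4, y=3), (x=1, y=6), (x=0, y=7)
  Distance 7: (x=5, y=3), (x=2, y=6), (x=1, y=7)
  Distance 8: (x=5, y=4), (x=2, y=5), (x=3, y=6), (x=2, y=7)
  Distance 9: (x=3, y=5), (x=5, y=5), (x=3, y=7)
  Distance 10: (x=4, y=5), (x=5, y=6), (x=4, y=7)
  Distance 11: (x=5, y=7)
Total reachable: 42 (grid has 42 open cells total)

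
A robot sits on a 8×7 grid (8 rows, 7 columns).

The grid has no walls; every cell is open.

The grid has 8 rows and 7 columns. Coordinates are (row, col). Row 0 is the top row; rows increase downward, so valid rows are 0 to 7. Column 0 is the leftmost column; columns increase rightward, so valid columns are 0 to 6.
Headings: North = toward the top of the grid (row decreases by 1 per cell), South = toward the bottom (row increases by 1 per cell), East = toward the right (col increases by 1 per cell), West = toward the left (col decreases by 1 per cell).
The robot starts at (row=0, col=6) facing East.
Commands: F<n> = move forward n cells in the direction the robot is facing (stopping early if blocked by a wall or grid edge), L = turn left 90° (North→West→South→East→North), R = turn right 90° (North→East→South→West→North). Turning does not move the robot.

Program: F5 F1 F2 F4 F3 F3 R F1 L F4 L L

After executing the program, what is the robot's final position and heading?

Start: (row=0, col=6), facing East
  F5: move forward 0/5 (blocked), now at (row=0, col=6)
  F1: move forward 0/1 (blocked), now at (row=0, col=6)
  F2: move forward 0/2 (blocked), now at (row=0, col=6)
  F4: move forward 0/4 (blocked), now at (row=0, col=6)
  F3: move forward 0/3 (blocked), now at (row=0, col=6)
  F3: move forward 0/3 (blocked), now at (row=0, col=6)
  R: turn right, now facing South
  F1: move forward 1, now at (row=1, col=6)
  L: turn left, now facing East
  F4: move forward 0/4 (blocked), now at (row=1, col=6)
  L: turn left, now facing North
  L: turn left, now facing West
Final: (row=1, col=6), facing West

Answer: Final position: (row=1, col=6), facing West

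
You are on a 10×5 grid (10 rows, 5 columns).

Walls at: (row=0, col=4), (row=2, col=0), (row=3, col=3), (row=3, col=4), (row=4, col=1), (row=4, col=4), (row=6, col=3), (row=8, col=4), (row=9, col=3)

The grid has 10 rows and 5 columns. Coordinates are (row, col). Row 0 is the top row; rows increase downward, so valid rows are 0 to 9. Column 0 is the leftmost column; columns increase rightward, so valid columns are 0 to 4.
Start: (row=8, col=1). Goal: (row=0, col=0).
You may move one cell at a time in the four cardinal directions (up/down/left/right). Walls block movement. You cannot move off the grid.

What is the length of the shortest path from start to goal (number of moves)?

BFS from (row=8, col=1) until reaching (row=0, col=0):
  Distance 0: (row=8, col=1)
  Distance 1: (row=7, col=1), (row=8, col=0), (row=8, col=2), (row=9, col=1)
  Distance 2: (row=6, col=1), (row=7, col=0), (row=7, col=2), (row=8, col=3), (row=9, col=0), (row=9, col=2)
  Distance 3: (row=5, col=1), (row=6, col=0), (row=6, col=2), (row=7, col=3)
  Distance 4: (row=5, col=0), (row=5, col=2), (row=7, col=4)
  Distance 5: (row=4, col=0), (row=4, col=2), (row=5, col=3), (row=6, col=4)
  Distance 6: (row=3, col=0), (row=3, col=2), (row=4, col=3), (row=5, col=4)
  Distance 7: (row=2, col=2), (row=3, col=1)
  Distance 8: (row=1, col=2), (row=2, col=1), (row=2, col=3)
  Distance 9: (row=0, col=2), (row=1, col=1), (row=1, col=3), (row=2, col=4)
  Distance 10: (row=0, col=1), (row=0, col=3), (row=1, col=0), (row=1, col=4)
  Distance 11: (row=0, col=0)  <- goal reached here
One shortest path (11 moves): (row=8, col=1) -> (row=8, col=2) -> (row=7, col=2) -> (row=6, col=2) -> (row=5, col=2) -> (row=4, col=2) -> (row=3, col=2) -> (row=3, col=1) -> (row=2, col=1) -> (row=1, col=1) -> (row=1, col=0) -> (row=0, col=0)

Answer: Shortest path length: 11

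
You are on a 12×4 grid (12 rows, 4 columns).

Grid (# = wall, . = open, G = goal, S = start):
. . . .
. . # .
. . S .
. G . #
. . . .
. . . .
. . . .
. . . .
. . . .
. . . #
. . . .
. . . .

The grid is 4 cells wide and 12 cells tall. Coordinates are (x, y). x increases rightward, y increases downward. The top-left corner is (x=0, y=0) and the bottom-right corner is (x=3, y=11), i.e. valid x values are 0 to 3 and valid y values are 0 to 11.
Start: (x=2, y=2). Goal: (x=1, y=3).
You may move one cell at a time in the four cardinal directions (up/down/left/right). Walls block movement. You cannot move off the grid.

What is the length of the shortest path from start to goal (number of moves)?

BFS from (x=2, y=2) until reaching (x=1, y=3):
  Distance 0: (x=2, y=2)
  Distance 1: (x=1, y=2), (x=3, y=2), (x=2, y=3)
  Distance 2: (x=1, y=1), (x=3, y=1), (x=0, y=2), (x=1, y=3), (x=2, y=4)  <- goal reached here
One shortest path (2 moves): (x=2, y=2) -> (x=1, y=2) -> (x=1, y=3)

Answer: Shortest path length: 2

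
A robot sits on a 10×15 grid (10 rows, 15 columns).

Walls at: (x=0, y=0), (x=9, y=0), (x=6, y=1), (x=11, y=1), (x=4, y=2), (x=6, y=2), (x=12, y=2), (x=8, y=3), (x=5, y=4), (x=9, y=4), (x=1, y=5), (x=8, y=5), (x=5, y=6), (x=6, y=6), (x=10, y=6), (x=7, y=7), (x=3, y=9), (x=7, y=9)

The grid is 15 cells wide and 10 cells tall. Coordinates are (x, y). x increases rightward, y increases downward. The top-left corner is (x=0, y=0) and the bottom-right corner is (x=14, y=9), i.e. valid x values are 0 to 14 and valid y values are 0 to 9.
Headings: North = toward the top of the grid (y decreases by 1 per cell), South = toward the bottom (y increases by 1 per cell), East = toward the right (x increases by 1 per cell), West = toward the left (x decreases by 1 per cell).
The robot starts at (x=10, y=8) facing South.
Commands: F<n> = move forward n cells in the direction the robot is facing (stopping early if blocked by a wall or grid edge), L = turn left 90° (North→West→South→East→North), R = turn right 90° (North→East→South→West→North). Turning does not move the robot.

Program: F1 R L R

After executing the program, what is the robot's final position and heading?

Start: (x=10, y=8), facing South
  F1: move forward 1, now at (x=10, y=9)
  R: turn right, now facing West
  L: turn left, now facing South
  R: turn right, now facing West
Final: (x=10, y=9), facing West

Answer: Final position: (x=10, y=9), facing West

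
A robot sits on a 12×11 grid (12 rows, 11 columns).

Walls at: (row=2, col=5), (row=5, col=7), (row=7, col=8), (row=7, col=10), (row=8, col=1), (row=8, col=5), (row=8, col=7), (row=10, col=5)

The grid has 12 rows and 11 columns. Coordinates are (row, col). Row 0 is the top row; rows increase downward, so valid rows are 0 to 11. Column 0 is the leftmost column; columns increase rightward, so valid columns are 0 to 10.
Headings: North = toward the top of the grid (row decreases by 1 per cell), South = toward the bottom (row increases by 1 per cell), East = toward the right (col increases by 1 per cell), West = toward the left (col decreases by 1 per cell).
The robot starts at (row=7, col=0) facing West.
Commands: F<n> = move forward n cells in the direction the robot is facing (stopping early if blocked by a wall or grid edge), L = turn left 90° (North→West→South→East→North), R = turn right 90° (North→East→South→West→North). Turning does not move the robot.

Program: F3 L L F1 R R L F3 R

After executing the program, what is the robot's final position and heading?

Start: (row=7, col=0), facing West
  F3: move forward 0/3 (blocked), now at (row=7, col=0)
  L: turn left, now facing South
  L: turn left, now facing East
  F1: move forward 1, now at (row=7, col=1)
  R: turn right, now facing South
  R: turn right, now facing West
  L: turn left, now facing South
  F3: move forward 0/3 (blocked), now at (row=7, col=1)
  R: turn right, now facing West
Final: (row=7, col=1), facing West

Answer: Final position: (row=7, col=1), facing West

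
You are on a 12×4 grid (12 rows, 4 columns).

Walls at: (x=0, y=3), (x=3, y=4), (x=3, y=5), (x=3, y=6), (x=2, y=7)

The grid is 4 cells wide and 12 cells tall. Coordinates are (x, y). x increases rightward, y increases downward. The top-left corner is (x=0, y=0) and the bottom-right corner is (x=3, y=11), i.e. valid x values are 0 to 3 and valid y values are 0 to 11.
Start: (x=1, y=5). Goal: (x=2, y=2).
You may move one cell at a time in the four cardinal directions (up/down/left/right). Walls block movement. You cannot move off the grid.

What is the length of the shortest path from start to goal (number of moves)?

Answer: Shortest path length: 4

Derivation:
BFS from (x=1, y=5) until reaching (x=2, y=2):
  Distance 0: (x=1, y=5)
  Distance 1: (x=1, y=4), (x=0, y=5), (x=2, y=5), (x=1, y=6)
  Distance 2: (x=1, y=3), (x=0, y=4), (x=2, y=4), (x=0, y=6), (x=2, y=6), (x=1, y=7)
  Distance 3: (x=1, y=2), (x=2, y=3), (x=0, y=7), (x=1, y=8)
  Distance 4: (x=1, y=1), (x=0, y=2), (x=2, y=2), (x=3, y=3), (x=0, y=8), (x=2, y=8), (x=1, y=9)  <- goal reached here
One shortest path (4 moves): (x=1, y=5) -> (x=2, y=5) -> (x=2, y=4) -> (x=2, y=3) -> (x=2, y=2)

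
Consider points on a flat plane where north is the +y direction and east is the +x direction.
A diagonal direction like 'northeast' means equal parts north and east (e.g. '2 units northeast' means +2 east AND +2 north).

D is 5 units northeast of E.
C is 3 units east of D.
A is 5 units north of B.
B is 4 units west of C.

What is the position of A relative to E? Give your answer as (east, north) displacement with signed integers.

Place E at the origin (east=0, north=0).
  D is 5 units northeast of E: delta (east=+5, north=+5); D at (east=5, north=5).
  C is 3 units east of D: delta (east=+3, north=+0); C at (east=8, north=5).
  B is 4 units west of C: delta (east=-4, north=+0); B at (east=4, north=5).
  A is 5 units north of B: delta (east=+0, north=+5); A at (east=4, north=10).
Therefore A relative to E: (east=4, north=10).

Answer: A is at (east=4, north=10) relative to E.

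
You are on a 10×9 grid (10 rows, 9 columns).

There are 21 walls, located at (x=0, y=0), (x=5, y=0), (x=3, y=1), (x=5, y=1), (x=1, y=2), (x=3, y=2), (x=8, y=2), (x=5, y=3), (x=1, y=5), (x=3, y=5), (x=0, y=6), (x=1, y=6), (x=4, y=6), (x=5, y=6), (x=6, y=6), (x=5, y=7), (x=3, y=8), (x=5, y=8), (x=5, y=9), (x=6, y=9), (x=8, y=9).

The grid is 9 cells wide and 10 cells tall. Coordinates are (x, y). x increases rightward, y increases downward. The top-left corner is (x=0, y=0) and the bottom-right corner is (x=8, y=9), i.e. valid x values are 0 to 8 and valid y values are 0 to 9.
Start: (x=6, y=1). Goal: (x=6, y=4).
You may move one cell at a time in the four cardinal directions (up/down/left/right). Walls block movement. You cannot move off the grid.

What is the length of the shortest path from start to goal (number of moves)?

Answer: Shortest path length: 3

Derivation:
BFS from (x=6, y=1) until reaching (x=6, y=4):
  Distance 0: (x=6, y=1)
  Distance 1: (x=6, y=0), (x=7, y=1), (x=6, y=2)
  Distance 2: (x=7, y=0), (x=8, y=1), (x=5, y=2), (x=7, y=2), (x=6, y=3)
  Distance 3: (x=8, y=0), (x=4, y=2), (x=7, y=3), (x=6, y=4)  <- goal reached here
One shortest path (3 moves): (x=6, y=1) -> (x=6, y=2) -> (x=6, y=3) -> (x=6, y=4)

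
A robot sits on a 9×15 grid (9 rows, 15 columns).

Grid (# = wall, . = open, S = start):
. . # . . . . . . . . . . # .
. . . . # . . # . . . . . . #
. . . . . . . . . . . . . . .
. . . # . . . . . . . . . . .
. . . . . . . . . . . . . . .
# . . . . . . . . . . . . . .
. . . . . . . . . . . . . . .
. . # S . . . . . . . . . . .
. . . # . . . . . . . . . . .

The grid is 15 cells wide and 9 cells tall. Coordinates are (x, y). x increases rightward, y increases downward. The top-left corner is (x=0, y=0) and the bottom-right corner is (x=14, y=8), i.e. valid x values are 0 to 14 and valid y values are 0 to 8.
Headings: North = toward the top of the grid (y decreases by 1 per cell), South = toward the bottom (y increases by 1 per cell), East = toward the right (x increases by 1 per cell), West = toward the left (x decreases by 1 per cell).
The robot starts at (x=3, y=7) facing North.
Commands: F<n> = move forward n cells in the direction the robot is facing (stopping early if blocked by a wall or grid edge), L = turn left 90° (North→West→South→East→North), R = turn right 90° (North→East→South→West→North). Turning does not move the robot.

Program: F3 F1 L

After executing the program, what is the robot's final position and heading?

Start: (x=3, y=7), facing North
  F3: move forward 3, now at (x=3, y=4)
  F1: move forward 0/1 (blocked), now at (x=3, y=4)
  L: turn left, now facing West
Final: (x=3, y=4), facing West

Answer: Final position: (x=3, y=4), facing West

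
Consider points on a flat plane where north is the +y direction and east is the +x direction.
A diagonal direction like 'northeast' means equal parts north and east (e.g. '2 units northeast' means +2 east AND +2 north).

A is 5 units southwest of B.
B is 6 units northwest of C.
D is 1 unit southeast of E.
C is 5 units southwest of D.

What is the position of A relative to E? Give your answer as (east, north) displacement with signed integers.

Place E at the origin (east=0, north=0).
  D is 1 unit southeast of E: delta (east=+1, north=-1); D at (east=1, north=-1).
  C is 5 units southwest of D: delta (east=-5, north=-5); C at (east=-4, north=-6).
  B is 6 units northwest of C: delta (east=-6, north=+6); B at (east=-10, north=0).
  A is 5 units southwest of B: delta (east=-5, north=-5); A at (east=-15, north=-5).
Therefore A relative to E: (east=-15, north=-5).

Answer: A is at (east=-15, north=-5) relative to E.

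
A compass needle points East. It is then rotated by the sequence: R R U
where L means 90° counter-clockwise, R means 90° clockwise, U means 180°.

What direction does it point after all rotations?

Start: East
  R (right (90° clockwise)) -> South
  R (right (90° clockwise)) -> West
  U (U-turn (180°)) -> East
Final: East

Answer: Final heading: East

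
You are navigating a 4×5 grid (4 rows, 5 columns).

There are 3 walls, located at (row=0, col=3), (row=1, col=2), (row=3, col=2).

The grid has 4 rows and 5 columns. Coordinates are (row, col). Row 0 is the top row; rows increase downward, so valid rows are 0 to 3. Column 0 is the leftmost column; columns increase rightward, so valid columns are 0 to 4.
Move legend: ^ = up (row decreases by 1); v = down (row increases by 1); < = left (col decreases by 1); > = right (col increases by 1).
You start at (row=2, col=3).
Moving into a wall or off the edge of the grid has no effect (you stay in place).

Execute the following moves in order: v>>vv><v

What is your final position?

Start: (row=2, col=3)
  v (down): (row=2, col=3) -> (row=3, col=3)
  > (right): (row=3, col=3) -> (row=3, col=4)
  > (right): blocked, stay at (row=3, col=4)
  v (down): blocked, stay at (row=3, col=4)
  v (down): blocked, stay at (row=3, col=4)
  > (right): blocked, stay at (row=3, col=4)
  < (left): (row=3, col=4) -> (row=3, col=3)
  v (down): blocked, stay at (row=3, col=3)
Final: (row=3, col=3)

Answer: Final position: (row=3, col=3)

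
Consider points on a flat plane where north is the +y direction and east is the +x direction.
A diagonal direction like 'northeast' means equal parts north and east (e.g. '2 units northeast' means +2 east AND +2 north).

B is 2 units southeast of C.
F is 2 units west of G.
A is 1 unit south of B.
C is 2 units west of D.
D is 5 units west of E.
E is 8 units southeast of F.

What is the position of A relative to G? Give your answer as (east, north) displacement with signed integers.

Answer: A is at (east=1, north=-11) relative to G.

Derivation:
Place G at the origin (east=0, north=0).
  F is 2 units west of G: delta (east=-2, north=+0); F at (east=-2, north=0).
  E is 8 units southeast of F: delta (east=+8, north=-8); E at (east=6, north=-8).
  D is 5 units west of E: delta (east=-5, north=+0); D at (east=1, north=-8).
  C is 2 units west of D: delta (east=-2, north=+0); C at (east=-1, north=-8).
  B is 2 units southeast of C: delta (east=+2, north=-2); B at (east=1, north=-10).
  A is 1 unit south of B: delta (east=+0, north=-1); A at (east=1, north=-11).
Therefore A relative to G: (east=1, north=-11).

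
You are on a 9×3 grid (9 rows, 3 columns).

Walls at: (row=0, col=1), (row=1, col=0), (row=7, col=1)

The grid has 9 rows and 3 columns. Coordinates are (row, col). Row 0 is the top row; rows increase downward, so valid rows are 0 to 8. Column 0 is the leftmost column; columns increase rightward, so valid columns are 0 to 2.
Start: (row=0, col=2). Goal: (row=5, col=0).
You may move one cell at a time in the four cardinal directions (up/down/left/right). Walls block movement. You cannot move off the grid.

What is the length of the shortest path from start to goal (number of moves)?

BFS from (row=0, col=2) until reaching (row=5, col=0):
  Distance 0: (row=0, col=2)
  Distance 1: (row=1, col=2)
  Distance 2: (row=1, col=1), (row=2, col=2)
  Distance 3: (row=2, col=1), (row=3, col=2)
  Distance 4: (row=2, col=0), (row=3, col=1), (row=4, col=2)
  Distance 5: (row=3, col=0), (row=4, col=1), (row=5, col=2)
  Distance 6: (row=4, col=0), (row=5, col=1), (row=6, col=2)
  Distance 7: (row=5, col=0), (row=6, col=1), (row=7, col=2)  <- goal reached here
One shortest path (7 moves): (row=0, col=2) -> (row=1, col=2) -> (row=1, col=1) -> (row=2, col=1) -> (row=2, col=0) -> (row=3, col=0) -> (row=4, col=0) -> (row=5, col=0)

Answer: Shortest path length: 7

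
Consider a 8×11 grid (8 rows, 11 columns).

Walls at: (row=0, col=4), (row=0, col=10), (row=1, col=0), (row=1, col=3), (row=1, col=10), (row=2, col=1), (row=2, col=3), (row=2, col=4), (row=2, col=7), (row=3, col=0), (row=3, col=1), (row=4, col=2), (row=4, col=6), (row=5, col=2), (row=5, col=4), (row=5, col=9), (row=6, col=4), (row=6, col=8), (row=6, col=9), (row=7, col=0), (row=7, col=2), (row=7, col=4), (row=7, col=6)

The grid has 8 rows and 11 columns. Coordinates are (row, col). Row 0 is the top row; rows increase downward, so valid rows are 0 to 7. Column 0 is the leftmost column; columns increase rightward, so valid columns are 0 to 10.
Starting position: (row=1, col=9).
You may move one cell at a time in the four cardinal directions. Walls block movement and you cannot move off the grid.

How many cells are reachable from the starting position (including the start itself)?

Answer: Reachable cells: 64

Derivation:
BFS flood-fill from (row=1, col=9):
  Distance 0: (row=1, col=9)
  Distance 1: (row=0, col=9), (row=1, col=8), (row=2, col=9)
  Distance 2: (row=0, col=8), (row=1, col=7), (row=2, col=8), (row=2, col=10), (row=3, col=9)
  Distance 3: (row=0, col=7), (row=1, col=6), (row=3, col=8), (row=3, col=10), (row=4, col=9)
  Distance 4: (row=0, col=6), (row=1, col=5), (row=2, col=6), (row=3, col=7), (row=4, col=8), (row=4, col=10)
  Distance 5: (row=0, col=5), (row=1, col=4), (row=2, col=5), (row=3, col=6), (row=4, col=7), (row=5, col=8), (row=5, col=10)
  Distance 6: (row=3, col=5), (row=5, col=7), (row=6, col=10)
  Distance 7: (row=3, col=4), (row=4, col=5), (row=5, col=6), (row=6, col=7), (row=7, col=10)
  Distance 8: (row=3, col=3), (row=4, col=4), (row=5, col=5), (row=6, col=6), (row=7, col=7), (row=7, col=9)
  Distance 9: (row=3, col=2), (row=4, col=3), (row=6, col=5), (row=7, col=8)
  Distance 10: (row=2, col=2), (row=5, col=3), (row=7, col=5)
  Distance 11: (row=1, col=2), (row=6, col=3)
  Distance 12: (row=0, col=2), (row=1, col=1), (row=6, col=2), (row=7, col=3)
  Distance 13: (row=0, col=1), (row=0, col=3), (row=6, col=1)
  Distance 14: (row=0, col=0), (row=5, col=1), (row=6, col=0), (row=7, col=1)
  Distance 15: (row=4, col=1), (row=5, col=0)
  Distance 16: (row=4, col=0)
Total reachable: 64 (grid has 65 open cells total)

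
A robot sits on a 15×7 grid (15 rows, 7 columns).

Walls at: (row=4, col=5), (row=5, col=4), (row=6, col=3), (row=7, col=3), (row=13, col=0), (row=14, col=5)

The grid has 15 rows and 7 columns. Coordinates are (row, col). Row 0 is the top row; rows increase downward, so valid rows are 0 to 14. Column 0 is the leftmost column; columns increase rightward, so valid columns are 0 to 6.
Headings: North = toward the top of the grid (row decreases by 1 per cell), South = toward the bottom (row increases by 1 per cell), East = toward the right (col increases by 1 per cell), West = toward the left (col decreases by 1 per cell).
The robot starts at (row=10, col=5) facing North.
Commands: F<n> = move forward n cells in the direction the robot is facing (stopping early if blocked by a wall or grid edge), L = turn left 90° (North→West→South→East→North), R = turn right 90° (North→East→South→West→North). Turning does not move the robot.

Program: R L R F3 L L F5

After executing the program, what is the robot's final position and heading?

Start: (row=10, col=5), facing North
  R: turn right, now facing East
  L: turn left, now facing North
  R: turn right, now facing East
  F3: move forward 1/3 (blocked), now at (row=10, col=6)
  L: turn left, now facing North
  L: turn left, now facing West
  F5: move forward 5, now at (row=10, col=1)
Final: (row=10, col=1), facing West

Answer: Final position: (row=10, col=1), facing West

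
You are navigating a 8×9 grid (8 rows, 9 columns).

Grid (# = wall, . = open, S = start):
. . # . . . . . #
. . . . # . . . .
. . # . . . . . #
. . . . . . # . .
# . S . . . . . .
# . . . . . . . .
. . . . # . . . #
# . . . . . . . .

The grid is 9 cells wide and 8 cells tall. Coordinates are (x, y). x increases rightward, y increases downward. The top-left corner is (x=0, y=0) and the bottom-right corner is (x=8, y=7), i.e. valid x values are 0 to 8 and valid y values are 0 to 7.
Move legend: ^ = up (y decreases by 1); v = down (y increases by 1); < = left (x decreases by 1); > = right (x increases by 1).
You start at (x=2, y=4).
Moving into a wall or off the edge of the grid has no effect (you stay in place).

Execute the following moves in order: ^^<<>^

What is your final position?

Start: (x=2, y=4)
  ^ (up): (x=2, y=4) -> (x=2, y=3)
  ^ (up): blocked, stay at (x=2, y=3)
  < (left): (x=2, y=3) -> (x=1, y=3)
  < (left): (x=1, y=3) -> (x=0, y=3)
  > (right): (x=0, y=3) -> (x=1, y=3)
  ^ (up): (x=1, y=3) -> (x=1, y=2)
Final: (x=1, y=2)

Answer: Final position: (x=1, y=2)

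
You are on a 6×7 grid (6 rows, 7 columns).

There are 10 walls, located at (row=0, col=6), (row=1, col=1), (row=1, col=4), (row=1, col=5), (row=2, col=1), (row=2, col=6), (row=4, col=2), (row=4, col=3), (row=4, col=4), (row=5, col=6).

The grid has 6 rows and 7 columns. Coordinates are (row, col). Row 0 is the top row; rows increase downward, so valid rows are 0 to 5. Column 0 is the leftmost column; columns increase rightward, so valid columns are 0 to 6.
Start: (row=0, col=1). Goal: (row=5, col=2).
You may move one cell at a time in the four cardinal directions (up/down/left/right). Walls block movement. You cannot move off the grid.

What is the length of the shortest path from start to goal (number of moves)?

Answer: Shortest path length: 8

Derivation:
BFS from (row=0, col=1) until reaching (row=5, col=2):
  Distance 0: (row=0, col=1)
  Distance 1: (row=0, col=0), (row=0, col=2)
  Distance 2: (row=0, col=3), (row=1, col=0), (row=1, col=2)
  Distance 3: (row=0, col=4), (row=1, col=3), (row=2, col=0), (row=2, col=2)
  Distance 4: (row=0, col=5), (row=2, col=3), (row=3, col=0), (row=3, col=2)
  Distance 5: (row=2, col=4), (row=3, col=1), (row=3, col=3), (row=4, col=0)
  Distance 6: (row=2, col=5), (row=3, col=4), (row=4, col=1), (row=5, col=0)
  Distance 7: (row=3, col=5), (row=5, col=1)
  Distance 8: (row=3, col=6), (row=4, col=5), (row=5, col=2)  <- goal reached here
One shortest path (8 moves): (row=0, col=1) -> (row=0, col=2) -> (row=1, col=2) -> (row=2, col=2) -> (row=3, col=2) -> (row=3, col=1) -> (row=4, col=1) -> (row=5, col=1) -> (row=5, col=2)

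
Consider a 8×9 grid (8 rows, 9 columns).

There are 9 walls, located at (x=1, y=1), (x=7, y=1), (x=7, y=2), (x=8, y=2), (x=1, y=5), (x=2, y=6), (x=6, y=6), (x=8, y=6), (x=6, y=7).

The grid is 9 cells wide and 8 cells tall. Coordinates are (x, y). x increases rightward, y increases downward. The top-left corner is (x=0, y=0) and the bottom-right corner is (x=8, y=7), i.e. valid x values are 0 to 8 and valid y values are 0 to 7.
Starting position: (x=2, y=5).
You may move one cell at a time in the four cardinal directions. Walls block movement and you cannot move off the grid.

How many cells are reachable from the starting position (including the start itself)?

Answer: Reachable cells: 63

Derivation:
BFS flood-fill from (x=2, y=5):
  Distance 0: (x=2, y=5)
  Distance 1: (x=2, y=4), (x=3, y=5)
  Distance 2: (x=2, y=3), (x=1, y=4), (x=3, y=4), (x=4, y=5), (x=3, y=6)
  Distance 3: (x=2, y=2), (x=1, y=3), (x=3, y=3), (x=0, y=4), (x=4, y=4), (x=5, y=5), (x=4, y=6), (x=3, y=7)
  Distance 4: (x=2, y=1), (x=1, y=2), (x=3, y=2), (x=0, y=3), (x=4, y=3), (x=5, y=4), (x=0, y=5), (x=6, y=5), (x=5, y=6), (x=2, y=7), (x=4, y=7)
  Distance 5: (x=2, y=0), (x=3, y=1), (x=0, y=2), (x=4, y=2), (x=5, y=3), (x=6, y=4), (x=7, y=5), (x=0, y=6), (x=1, y=7), (x=5, y=7)
  Distance 6: (x=1, y=0), (x=3, y=0), (x=0, y=1), (x=4, y=1), (x=5, y=2), (x=6, y=3), (x=7, y=4), (x=8, y=5), (x=1, y=6), (x=7, y=6), (x=0, y=7)
  Distance 7: (x=0, y=0), (x=4, y=0), (x=5, y=1), (x=6, y=2), (x=7, y=3), (x=8, y=4), (x=7, y=7)
  Distance 8: (x=5, y=0), (x=6, y=1), (x=8, y=3), (x=8, y=7)
  Distance 9: (x=6, y=0)
  Distance 10: (x=7, y=0)
  Distance 11: (x=8, y=0)
  Distance 12: (x=8, y=1)
Total reachable: 63 (grid has 63 open cells total)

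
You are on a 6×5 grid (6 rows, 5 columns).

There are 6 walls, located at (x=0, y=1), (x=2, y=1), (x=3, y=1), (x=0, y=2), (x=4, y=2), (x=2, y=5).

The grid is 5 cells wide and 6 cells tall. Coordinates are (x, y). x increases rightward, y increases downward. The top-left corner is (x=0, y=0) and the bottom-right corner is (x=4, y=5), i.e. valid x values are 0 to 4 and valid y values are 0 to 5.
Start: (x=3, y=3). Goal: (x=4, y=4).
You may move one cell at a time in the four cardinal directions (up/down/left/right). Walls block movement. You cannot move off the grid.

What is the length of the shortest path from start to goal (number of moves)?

BFS from (x=3, y=3) until reaching (x=4, y=4):
  Distance 0: (x=3, y=3)
  Distance 1: (x=3, y=2), (x=2, y=3), (x=4, y=3), (x=3, y=4)
  Distance 2: (x=2, y=2), (x=1, y=3), (x=2, y=4), (x=4, y=4), (x=3, y=5)  <- goal reached here
One shortest path (2 moves): (x=3, y=3) -> (x=4, y=3) -> (x=4, y=4)

Answer: Shortest path length: 2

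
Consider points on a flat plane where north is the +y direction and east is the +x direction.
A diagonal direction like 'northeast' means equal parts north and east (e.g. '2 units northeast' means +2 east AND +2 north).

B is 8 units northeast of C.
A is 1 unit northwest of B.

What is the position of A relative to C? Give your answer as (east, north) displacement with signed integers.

Place C at the origin (east=0, north=0).
  B is 8 units northeast of C: delta (east=+8, north=+8); B at (east=8, north=8).
  A is 1 unit northwest of B: delta (east=-1, north=+1); A at (east=7, north=9).
Therefore A relative to C: (east=7, north=9).

Answer: A is at (east=7, north=9) relative to C.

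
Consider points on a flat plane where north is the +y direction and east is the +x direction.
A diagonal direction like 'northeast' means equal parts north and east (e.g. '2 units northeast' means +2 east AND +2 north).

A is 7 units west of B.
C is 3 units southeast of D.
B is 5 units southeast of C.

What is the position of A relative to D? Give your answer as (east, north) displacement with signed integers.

Place D at the origin (east=0, north=0).
  C is 3 units southeast of D: delta (east=+3, north=-3); C at (east=3, north=-3).
  B is 5 units southeast of C: delta (east=+5, north=-5); B at (east=8, north=-8).
  A is 7 units west of B: delta (east=-7, north=+0); A at (east=1, north=-8).
Therefore A relative to D: (east=1, north=-8).

Answer: A is at (east=1, north=-8) relative to D.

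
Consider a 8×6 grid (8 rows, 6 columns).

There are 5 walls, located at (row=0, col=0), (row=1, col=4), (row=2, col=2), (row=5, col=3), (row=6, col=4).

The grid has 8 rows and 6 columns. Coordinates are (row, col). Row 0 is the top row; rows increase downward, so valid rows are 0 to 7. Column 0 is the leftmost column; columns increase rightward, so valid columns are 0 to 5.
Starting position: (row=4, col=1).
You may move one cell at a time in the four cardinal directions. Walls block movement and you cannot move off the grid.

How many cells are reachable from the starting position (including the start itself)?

BFS flood-fill from (row=4, col=1):
  Distance 0: (row=4, col=1)
  Distance 1: (row=3, col=1), (row=4, col=0), (row=4, col=2), (row=5, col=1)
  Distance 2: (row=2, col=1), (row=3, col=0), (row=3, col=2), (row=4, col=3), (row=5, col=0), (row=5, col=2), (row=6, col=1)
  Distance 3: (row=1, col=1), (row=2, col=0), (row=3, col=3), (row=4, col=4), (row=6, col=0), (row=6, col=2), (row=7, col=1)
  Distance 4: (row=0, col=1), (row=1, col=0), (row=1, col=2), (row=2, col=3), (row=3, col=4), (row=4, col=5), (row=5, col=4), (row=6, col=3), (row=7, col=0), (row=7, col=2)
  Distance 5: (row=0, col=2), (row=1, col=3), (row=2, col=4), (row=3, col=5), (row=5, col=5), (row=7, col=3)
  Distance 6: (row=0, col=3), (row=2, col=5), (row=6, col=5), (row=7, col=4)
  Distance 7: (row=0, col=4), (row=1, col=5), (row=7, col=5)
  Distance 8: (row=0, col=5)
Total reachable: 43 (grid has 43 open cells total)

Answer: Reachable cells: 43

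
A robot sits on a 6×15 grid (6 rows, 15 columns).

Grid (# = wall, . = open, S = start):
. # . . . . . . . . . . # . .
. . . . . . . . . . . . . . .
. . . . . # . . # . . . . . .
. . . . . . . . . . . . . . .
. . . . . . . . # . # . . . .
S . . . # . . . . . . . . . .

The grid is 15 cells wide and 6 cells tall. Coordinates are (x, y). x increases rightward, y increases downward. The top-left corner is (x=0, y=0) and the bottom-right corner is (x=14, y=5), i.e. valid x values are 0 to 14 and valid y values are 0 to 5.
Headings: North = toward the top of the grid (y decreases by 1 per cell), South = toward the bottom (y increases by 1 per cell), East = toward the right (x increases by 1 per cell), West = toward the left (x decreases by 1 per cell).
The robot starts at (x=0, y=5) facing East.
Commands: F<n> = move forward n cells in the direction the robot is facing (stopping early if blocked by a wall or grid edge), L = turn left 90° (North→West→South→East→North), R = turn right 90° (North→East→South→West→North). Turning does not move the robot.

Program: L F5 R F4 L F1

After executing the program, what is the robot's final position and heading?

Start: (x=0, y=5), facing East
  L: turn left, now facing North
  F5: move forward 5, now at (x=0, y=0)
  R: turn right, now facing East
  F4: move forward 0/4 (blocked), now at (x=0, y=0)
  L: turn left, now facing North
  F1: move forward 0/1 (blocked), now at (x=0, y=0)
Final: (x=0, y=0), facing North

Answer: Final position: (x=0, y=0), facing North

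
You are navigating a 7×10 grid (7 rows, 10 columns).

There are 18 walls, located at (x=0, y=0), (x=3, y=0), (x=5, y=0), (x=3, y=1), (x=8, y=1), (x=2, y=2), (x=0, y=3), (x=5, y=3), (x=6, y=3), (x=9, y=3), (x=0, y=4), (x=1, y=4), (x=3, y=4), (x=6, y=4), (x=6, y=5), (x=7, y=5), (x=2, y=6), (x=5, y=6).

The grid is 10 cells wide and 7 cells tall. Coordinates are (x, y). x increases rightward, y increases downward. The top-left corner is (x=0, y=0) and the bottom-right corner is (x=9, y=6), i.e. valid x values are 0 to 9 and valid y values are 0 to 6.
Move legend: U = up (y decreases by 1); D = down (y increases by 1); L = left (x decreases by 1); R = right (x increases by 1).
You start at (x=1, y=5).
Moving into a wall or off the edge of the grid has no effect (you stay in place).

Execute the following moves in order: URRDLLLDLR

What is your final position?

Answer: Final position: (x=4, y=6)

Derivation:
Start: (x=1, y=5)
  U (up): blocked, stay at (x=1, y=5)
  R (right): (x=1, y=5) -> (x=2, y=5)
  R (right): (x=2, y=5) -> (x=3, y=5)
  D (down): (x=3, y=5) -> (x=3, y=6)
  [×3]L (left): blocked, stay at (x=3, y=6)
  D (down): blocked, stay at (x=3, y=6)
  L (left): blocked, stay at (x=3, y=6)
  R (right): (x=3, y=6) -> (x=4, y=6)
Final: (x=4, y=6)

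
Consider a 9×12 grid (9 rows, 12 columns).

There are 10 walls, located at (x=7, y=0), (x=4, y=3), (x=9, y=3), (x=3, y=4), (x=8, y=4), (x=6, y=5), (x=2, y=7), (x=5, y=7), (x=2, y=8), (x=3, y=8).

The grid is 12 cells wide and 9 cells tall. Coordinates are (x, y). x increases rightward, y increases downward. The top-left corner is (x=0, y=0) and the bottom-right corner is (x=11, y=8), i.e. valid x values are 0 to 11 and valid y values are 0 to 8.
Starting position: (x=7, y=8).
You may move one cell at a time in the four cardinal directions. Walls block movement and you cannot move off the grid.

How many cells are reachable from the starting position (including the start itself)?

Answer: Reachable cells: 98

Derivation:
BFS flood-fill from (x=7, y=8):
  Distance 0: (x=7, y=8)
  Distance 1: (x=7, y=7), (x=6, y=8), (x=8, y=8)
  Distance 2: (x=7, y=6), (x=6, y=7), (x=8, y=7), (x=5, y=8), (x=9, y=8)
  Distance 3: (x=7, y=5), (x=6, y=6), (x=8, y=6), (x=9, y=7), (x=4, y=8), (x=10, y=8)
  Distance 4: (x=7, y=4), (x=8, y=5), (x=5, y=6), (x=9, y=6), (x=4, y=7), (x=10, y=7), (x=11, y=8)
  Distance 5: (x=7, y=3), (x=6, y=4), (x=5, y=5), (x=9, y=5), (x=4, y=6), (x=10, y=6), (x=3, y=7), (x=11, y=7)
  Distance 6: (x=7, y=2), (x=6, y=3), (x=8, y=3), (x=5, y=4), (x=9, y=4), (x=4, y=5), (x=10, y=5), (x=3, y=6), (x=11, y=6)
  Distance 7: (x=7, y=1), (x=6, y=2), (x=8, y=2), (x=5, y=3), (x=4, y=4), (x=10, y=4), (x=3, y=5), (x=11, y=5), (x=2, y=6)
  Distance 8: (x=6, y=1), (x=8, y=1), (x=5, y=2), (x=9, y=2), (x=10, y=3), (x=11, y=4), (x=2, y=5), (x=1, y=6)
  Distance 9: (x=6, y=0), (x=8, y=0), (x=5, y=1), (x=9, y=1), (x=4, y=2), (x=10, y=2), (x=11, y=3), (x=2, y=4), (x=1, y=5), (x=0, y=6), (x=1, y=7)
  Distance 10: (x=5, y=0), (x=9, y=0), (x=4, y=1), (x=10, y=1), (x=3, y=2), (x=11, y=2), (x=2, y=3), (x=1, y=4), (x=0, y=5), (x=0, y=7), (x=1, y=8)
  Distance 11: (x=4, y=0), (x=10, y=0), (x=3, y=1), (x=11, y=1), (x=2, y=2), (x=1, y=3), (x=3, y=3), (x=0, y=4), (x=0, y=8)
  Distance 12: (x=3, y=0), (x=11, y=0), (x=2, y=1), (x=1, y=2), (x=0, y=3)
  Distance 13: (x=2, y=0), (x=1, y=1), (x=0, y=2)
  Distance 14: (x=1, y=0), (x=0, y=1)
  Distance 15: (x=0, y=0)
Total reachable: 98 (grid has 98 open cells total)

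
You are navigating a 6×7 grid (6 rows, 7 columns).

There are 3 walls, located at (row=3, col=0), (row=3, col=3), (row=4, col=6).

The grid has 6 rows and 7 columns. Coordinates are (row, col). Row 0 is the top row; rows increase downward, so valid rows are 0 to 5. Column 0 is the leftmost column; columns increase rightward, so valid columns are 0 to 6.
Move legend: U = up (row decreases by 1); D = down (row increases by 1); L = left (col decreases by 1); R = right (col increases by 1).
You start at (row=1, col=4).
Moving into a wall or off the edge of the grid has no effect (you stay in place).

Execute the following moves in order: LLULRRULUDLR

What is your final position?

Answer: Final position: (row=1, col=2)

Derivation:
Start: (row=1, col=4)
  L (left): (row=1, col=4) -> (row=1, col=3)
  L (left): (row=1, col=3) -> (row=1, col=2)
  U (up): (row=1, col=2) -> (row=0, col=2)
  L (left): (row=0, col=2) -> (row=0, col=1)
  R (right): (row=0, col=1) -> (row=0, col=2)
  R (right): (row=0, col=2) -> (row=0, col=3)
  U (up): blocked, stay at (row=0, col=3)
  L (left): (row=0, col=3) -> (row=0, col=2)
  U (up): blocked, stay at (row=0, col=2)
  D (down): (row=0, col=2) -> (row=1, col=2)
  L (left): (row=1, col=2) -> (row=1, col=1)
  R (right): (row=1, col=1) -> (row=1, col=2)
Final: (row=1, col=2)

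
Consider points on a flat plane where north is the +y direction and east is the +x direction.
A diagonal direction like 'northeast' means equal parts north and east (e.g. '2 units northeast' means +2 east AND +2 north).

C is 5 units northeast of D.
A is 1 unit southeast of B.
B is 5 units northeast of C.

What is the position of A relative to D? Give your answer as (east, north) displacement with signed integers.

Answer: A is at (east=11, north=9) relative to D.

Derivation:
Place D at the origin (east=0, north=0).
  C is 5 units northeast of D: delta (east=+5, north=+5); C at (east=5, north=5).
  B is 5 units northeast of C: delta (east=+5, north=+5); B at (east=10, north=10).
  A is 1 unit southeast of B: delta (east=+1, north=-1); A at (east=11, north=9).
Therefore A relative to D: (east=11, north=9).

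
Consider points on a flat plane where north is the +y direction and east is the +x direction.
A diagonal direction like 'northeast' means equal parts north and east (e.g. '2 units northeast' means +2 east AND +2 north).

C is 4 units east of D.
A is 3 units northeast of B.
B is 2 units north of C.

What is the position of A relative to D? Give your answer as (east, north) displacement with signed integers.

Place D at the origin (east=0, north=0).
  C is 4 units east of D: delta (east=+4, north=+0); C at (east=4, north=0).
  B is 2 units north of C: delta (east=+0, north=+2); B at (east=4, north=2).
  A is 3 units northeast of B: delta (east=+3, north=+3); A at (east=7, north=5).
Therefore A relative to D: (east=7, north=5).

Answer: A is at (east=7, north=5) relative to D.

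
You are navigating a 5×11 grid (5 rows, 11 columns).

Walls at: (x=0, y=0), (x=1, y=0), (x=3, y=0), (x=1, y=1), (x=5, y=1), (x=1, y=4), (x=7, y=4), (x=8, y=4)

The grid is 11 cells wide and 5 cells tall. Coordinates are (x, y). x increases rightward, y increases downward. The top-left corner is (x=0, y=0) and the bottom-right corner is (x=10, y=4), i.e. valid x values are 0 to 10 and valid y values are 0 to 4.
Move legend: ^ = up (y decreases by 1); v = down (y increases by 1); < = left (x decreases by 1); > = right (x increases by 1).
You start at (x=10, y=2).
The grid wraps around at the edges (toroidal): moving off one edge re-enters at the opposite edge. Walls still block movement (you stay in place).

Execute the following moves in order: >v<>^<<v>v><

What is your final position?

Start: (x=10, y=2)
  > (right): (x=10, y=2) -> (x=0, y=2)
  v (down): (x=0, y=2) -> (x=0, y=3)
  < (left): (x=0, y=3) -> (x=10, y=3)
  > (right): (x=10, y=3) -> (x=0, y=3)
  ^ (up): (x=0, y=3) -> (x=0, y=2)
  < (left): (x=0, y=2) -> (x=10, y=2)
  < (left): (x=10, y=2) -> (x=9, y=2)
  v (down): (x=9, y=2) -> (x=9, y=3)
  > (right): (x=9, y=3) -> (x=10, y=3)
  v (down): (x=10, y=3) -> (x=10, y=4)
  > (right): (x=10, y=4) -> (x=0, y=4)
  < (left): (x=0, y=4) -> (x=10, y=4)
Final: (x=10, y=4)

Answer: Final position: (x=10, y=4)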